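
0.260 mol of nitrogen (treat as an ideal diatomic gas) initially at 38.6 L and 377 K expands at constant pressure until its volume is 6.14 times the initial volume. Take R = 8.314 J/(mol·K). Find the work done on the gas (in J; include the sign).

-4190 J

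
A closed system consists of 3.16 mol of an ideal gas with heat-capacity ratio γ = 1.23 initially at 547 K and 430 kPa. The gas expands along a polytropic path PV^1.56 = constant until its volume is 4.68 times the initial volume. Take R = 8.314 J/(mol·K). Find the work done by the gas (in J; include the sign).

14800 J

V₁ = nRT₁/P₁ = 3.16×8.314×547/430 = 33.4 L.
Polytropic n=1.56: T₂ = T₁(V₁/V₂)^(n−1) = 547×(0.214)^0.56 = 230 K; P₂ = P₁(V₁/V₂)^n = 38.7 kPa.
W = (P₁V₁−P₂V₂)/(n−1) = (430×33.4−38.7×156)/0.56 = 14800 J.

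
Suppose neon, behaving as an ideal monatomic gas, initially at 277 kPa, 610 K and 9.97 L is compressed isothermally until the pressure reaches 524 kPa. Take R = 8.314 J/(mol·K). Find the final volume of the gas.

Isothermal: T stays 610 K; PV = const ⇒ V₂ = 5.27 L, P₂ = 524 kPa.

5.27 L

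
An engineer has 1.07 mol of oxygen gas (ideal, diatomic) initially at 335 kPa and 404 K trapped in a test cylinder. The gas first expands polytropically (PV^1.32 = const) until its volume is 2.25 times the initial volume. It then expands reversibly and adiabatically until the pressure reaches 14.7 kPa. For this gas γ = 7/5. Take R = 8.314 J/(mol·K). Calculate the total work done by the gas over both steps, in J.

V₁ = nRT₁/P₁ = 1.07×8.314×404/335 = 10.7 L.
Step 1 — Polytropic n=1.32: T₂ = T₁(V₁/V₂)^(n−1) = 404×(0.444)^0.32 = 312 K; P₂ = P₁(V₁/V₂)^n = 115 kPa.
W = (P₁V₁−P₂V₂)/(n−1) = (335×10.7−115×24.1)/0.32 = 2570 J.
ΔU = nCvΔT = 1.07×20.8×(312−404) = -2050 J.
Q = ΔU + W = 513 J.
State after step 1: P = 115 kPa, V = 24.1 L, T = 312 K.
Step 2 — Adiabatic: T₂/T₁ = (P₂/P₁)^((γ−1)/γ) ⇒ T₂ = 312×(0.128)^0.286 = 173 K; V₂ = 105 L.
ΔU = nCvΔT = 1.07×20.8×(173−312) = -3080 J.
Q = 0 for an adiabatic process, so W = −ΔU = 3080 J.
Net over both steps: W = 5650 J, Q = 513 J, ΔU = -5130 J.

5650 J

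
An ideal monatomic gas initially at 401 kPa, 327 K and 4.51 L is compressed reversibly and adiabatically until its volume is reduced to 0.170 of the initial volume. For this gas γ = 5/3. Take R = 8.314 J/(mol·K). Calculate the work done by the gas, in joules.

n = P₁V₁/(RT₁) = 401×4.51/(8.314×327) = 0.665 mol.
Adiabatic: TV^(γ−1) = const ⇒ T₂ = 327×(5.88)^0.667 = 1070 K; PV^γ = const ⇒ P₂ = 7690 kPa.
ΔU = nCvΔT = 0.665×12.5×(1070−327) = 6130 J.
Q = 0 for an adiabatic process, so W = −ΔU = -6130 J.

-6130 J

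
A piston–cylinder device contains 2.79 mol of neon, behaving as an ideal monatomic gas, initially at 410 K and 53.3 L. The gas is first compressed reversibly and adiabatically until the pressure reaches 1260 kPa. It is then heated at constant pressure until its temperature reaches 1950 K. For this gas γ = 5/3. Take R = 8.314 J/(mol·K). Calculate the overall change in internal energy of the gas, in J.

P₁ = nRT₁/V₁ = 2.79×8.314×410/53.3 = 178 kPa.
Step 1 — Adiabatic: T₂/T₁ = (P₂/P₁)^((γ−1)/γ) ⇒ T₂ = 410×(7.06)^0.400 = 896 K; V₂ = 16.5 L.
ΔU = nCvΔT = 2.79×12.5×(896−410) = 16900 J.
Q = 0 for an adiabatic process, so W = −ΔU = -16900 J.
State after step 1: P = 1260 kPa, V = 16.5 L, T = 896 K.
Step 2 — Isobaric: P stays 1260 kPa; V/T = const ⇒ T₂ = 1950 K, V₂ = 35.9 L.
W = PΔV = 1260×(35.9−16.5) kPa·L = 24400 J.
ΔU = nCvΔT = 2.79×12.5×(1950−896) = 36700 J.
Q = ΔU + W = nCpΔT = 61100 J.
Net over both steps: W = 7530 J, Q = 61100 J, ΔU = 53600 J.

53600 J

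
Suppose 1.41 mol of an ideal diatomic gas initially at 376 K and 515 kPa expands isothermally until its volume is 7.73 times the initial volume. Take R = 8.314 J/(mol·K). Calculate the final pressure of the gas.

66.6 kPa

V₁ = nRT₁/P₁ = 1.41×8.314×376/515 = 8.56 L.
Isothermal: T stays 376 K; PV = const ⇒ V₂ = 66.2 L, P₂ = 66.6 kPa.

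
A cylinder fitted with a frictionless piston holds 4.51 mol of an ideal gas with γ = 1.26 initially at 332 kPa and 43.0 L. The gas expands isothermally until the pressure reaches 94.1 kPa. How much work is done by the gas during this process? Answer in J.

T₁ = P₁V₁/(nR) = 332×43.0/(4.51×8.314) = 381 K.
Isothermal: T stays 381 K; PV = const ⇒ V₂ = 152 L, P₂ = 94.1 kPa.
W = nRT ln(V₂/V₁) = 4.51×8.314×381×ln(3.53) = 18000 J.

18000 J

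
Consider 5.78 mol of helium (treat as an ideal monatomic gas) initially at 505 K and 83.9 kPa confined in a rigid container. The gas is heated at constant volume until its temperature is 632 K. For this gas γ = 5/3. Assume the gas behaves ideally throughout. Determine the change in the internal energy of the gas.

9150 J

V₁ = nRT₁/P₁ = 5.78×8.314×505/83.9 = 289 L.
Isochoric: V stays 289 L; P/T = const ⇒ T₂ = 632 K, P₂ = 105 kPa.
For an ideal gas ΔU = nCvΔT with Cv = (3/2)R = 12.5 J/(mol·K).
ΔU = 5.78×12.5×(632−505) = 9150 J.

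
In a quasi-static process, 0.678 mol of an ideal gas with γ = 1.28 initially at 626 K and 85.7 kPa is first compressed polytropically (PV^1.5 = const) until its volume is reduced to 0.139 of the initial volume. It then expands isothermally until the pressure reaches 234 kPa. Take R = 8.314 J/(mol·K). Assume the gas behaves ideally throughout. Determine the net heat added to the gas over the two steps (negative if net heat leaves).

V₁ = nRT₁/P₁ = 0.678×8.314×626/85.7 = 41.2 L.
Step 1 — Polytropic n=1.5: T₂ = T₁(V₁/V₂)^(n−1) = 626×(7.19)^0.50 = 1680 K; P₂ = P₁(V₁/V₂)^n = 1650 kPa.
W = (P₁V₁−P₂V₂)/(n−1) = (85.7×41.2−1650×5.72)/0.50 = -11900 J.
ΔU = nCvΔT = 0.678×29.7×(1680−626) = 21200 J.
Q = ΔU + W = 9330 J.
State after step 1: P = 1650 kPa, V = 5.72 L, T = 1680 K.
Step 2 — Isothermal: T stays 1680 K; PV = const ⇒ V₂ = 40.4 L, P₂ = 234 kPa.
ΔU = 0 (ideal gas, T constant).
W = nRT ln(V₂/V₁) = 0.678×8.314×1680×ln(7.07) = 18500 J.
Q = ΔU + W = 18500 J.
Net over both steps: W = 6640 J, Q = 27800 J, ΔU = 21200 J.

27800 J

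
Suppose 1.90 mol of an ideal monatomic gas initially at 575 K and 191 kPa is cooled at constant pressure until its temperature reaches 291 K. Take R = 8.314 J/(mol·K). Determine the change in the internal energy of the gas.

-6730 J

V₁ = nRT₁/P₁ = 1.90×8.314×575/191 = 47.6 L.
Isobaric: P stays 191 kPa; V/T = const ⇒ T₂ = 291 K, V₂ = 24.1 L.
For an ideal gas ΔU = nCvΔT with Cv = (3/2)R = 12.5 J/(mol·K).
ΔU = 1.90×12.5×(291−575) = -6730 J.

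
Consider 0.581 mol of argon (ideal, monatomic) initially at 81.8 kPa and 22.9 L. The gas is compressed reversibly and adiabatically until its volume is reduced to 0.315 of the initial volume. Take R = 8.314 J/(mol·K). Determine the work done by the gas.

-3260 J

T₁ = P₁V₁/(nR) = 81.8×22.9/(0.581×8.314) = 388 K.
Adiabatic: TV^(γ−1) = const ⇒ T₂ = 388×(3.17)^0.667 = 838 K; PV^γ = const ⇒ P₂ = 561 kPa.
ΔU = nCvΔT = 0.581×12.5×(838−388) = 3260 J.
Q = 0 for an adiabatic process, so W = −ΔU = -3260 J.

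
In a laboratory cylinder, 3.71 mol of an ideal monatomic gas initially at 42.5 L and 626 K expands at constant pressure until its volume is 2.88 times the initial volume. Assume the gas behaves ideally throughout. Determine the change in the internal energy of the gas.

54500 J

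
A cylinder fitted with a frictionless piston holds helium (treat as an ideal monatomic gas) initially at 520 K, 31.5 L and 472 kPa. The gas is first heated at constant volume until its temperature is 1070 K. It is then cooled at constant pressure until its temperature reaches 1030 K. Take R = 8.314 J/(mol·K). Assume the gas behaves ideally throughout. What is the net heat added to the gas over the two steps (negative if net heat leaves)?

20700 J

n = P₁V₁/(RT₁) = 472×31.5/(8.314×520) = 3.44 mol.
Step 1 — Isochoric: V stays 31.5 L; P/T = const ⇒ T₂ = 1070 K, P₂ = 971 kPa.
W = 0 (no volume change).
ΔU = nCvΔT = 3.44×12.5×(1070−520) = 23600 J.
Q = ΔU = 23600 J.
State after step 1: P = 971 kPa, V = 31.5 L, T = 1070 K.
Step 2 — Isobaric: P stays 971 kPa; V/T = const ⇒ T₂ = 1030 K, V₂ = 30.3 L.
W = PΔV = 971×(30.3−31.5) kPa·L = -1140 J.
ΔU = nCvΔT = 3.44×12.5×(1030−1070) = -1720 J.
Q = ΔU + W = nCpΔT = -2860 J.
Net over both steps: W = -1140 J, Q = 20700 J, ΔU = 21900 J.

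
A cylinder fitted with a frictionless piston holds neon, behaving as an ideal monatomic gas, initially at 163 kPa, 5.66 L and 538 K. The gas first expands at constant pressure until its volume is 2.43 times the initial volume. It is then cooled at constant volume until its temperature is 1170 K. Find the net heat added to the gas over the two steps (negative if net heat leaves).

2940 J

n = P₁V₁/(RT₁) = 163×5.66/(8.314×538) = 0.206 mol.
Step 1 — Isobaric: P stays 163 kPa; V/T = const ⇒ T₂ = 1310 K, V₂ = 13.8 L.
W = PΔV = 163×(13.8−5.66) kPa·L = 1320 J.
ΔU = nCvΔT = 0.206×12.5×(1310−538) = 1980 J.
Q = ΔU + W = nCpΔT = 3300 J.
State after step 1: P = 163 kPa, V = 13.8 L, T = 1310 K.
Step 2 — Isochoric: V stays 13.8 L; P/T = const ⇒ T₂ = 1170 K, P₂ = 146 kPa.
W = 0 (no volume change).
ΔU = nCvΔT = 0.206×12.5×(1170−1310) = -353 J.
Q = ΔU = -353 J.
Net over both steps: W = 1320 J, Q = 2940 J, ΔU = 1630 J.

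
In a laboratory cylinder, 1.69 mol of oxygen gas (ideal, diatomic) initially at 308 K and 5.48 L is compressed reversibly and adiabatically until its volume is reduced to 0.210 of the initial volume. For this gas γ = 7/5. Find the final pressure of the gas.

P₁ = nRT₁/V₁ = 1.69×8.314×308/5.48 = 790 kPa.
Adiabatic: TV^(γ−1) = const ⇒ T₂ = 308×(4.76)^0.400 = 575 K; PV^γ = const ⇒ P₂ = 7020 kPa.

7020 kPa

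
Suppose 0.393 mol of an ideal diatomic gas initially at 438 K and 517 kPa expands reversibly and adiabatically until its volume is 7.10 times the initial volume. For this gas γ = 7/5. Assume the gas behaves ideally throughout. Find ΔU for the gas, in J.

V₁ = nRT₁/P₁ = 0.393×8.314×438/517 = 2.77 L.
Adiabatic: TV^(γ−1) = const ⇒ T₂ = 438×(0.141)^0.400 = 200 K; PV^γ = const ⇒ P₂ = 33.2 kPa.
For an ideal gas ΔU = nCvΔT with Cv = (5/2)R = 20.8 J/(mol·K).
ΔU = 0.393×20.8×(200−438) = -1940 J.

-1940 J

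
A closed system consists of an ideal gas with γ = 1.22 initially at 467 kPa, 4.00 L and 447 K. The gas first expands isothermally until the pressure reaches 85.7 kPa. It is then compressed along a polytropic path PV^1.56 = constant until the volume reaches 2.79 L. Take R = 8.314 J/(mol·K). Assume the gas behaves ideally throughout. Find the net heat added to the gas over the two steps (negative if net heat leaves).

n = P₁V₁/(RT₁) = 467×4.00/(8.314×447) = 0.503 mol.
Step 1 — Isothermal: T stays 447 K; PV = const ⇒ V₂ = 21.8 L, P₂ = 85.7 kPa.
ΔU = 0 (ideal gas, T constant).
W = nRT ln(V₂/V₁) = 0.503×8.314×447×ln(5.45) = 3170 J.
Q = ΔU + W = 3170 J.
State after step 1: P = 85.7 kPa, V = 21.8 L, T = 447 K.
Step 2 — Polytropic n=1.56: T₂ = T₁(V₁/V₂)^(n−1) = 447×(7.81)^0.56 = 1410 K; P₂ = P₁(V₁/V₂)^n = 2120 kPa.
W = (P₁V₁−P₂V₂)/(n−1) = (85.7×21.8−2120×2.79)/0.56 = -7210 J.
ΔU = nCvΔT = 0.503×37.8×(1410−447) = 18400 J.
Q = ΔU + W = 11100 J.
Net over both steps: W = -4040 J, Q = 14300 J, ΔU = 18400 J.

14300 J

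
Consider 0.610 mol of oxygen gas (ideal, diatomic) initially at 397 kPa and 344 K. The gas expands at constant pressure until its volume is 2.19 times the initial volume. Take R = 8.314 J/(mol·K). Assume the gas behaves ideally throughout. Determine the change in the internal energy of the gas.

V₁ = nRT₁/P₁ = 0.610×8.314×344/397 = 4.39 L.
Isobaric: P stays 397 kPa; V/T = const ⇒ T₂ = 753 K, V₂ = 9.62 L.
For an ideal gas ΔU = nCvΔT with Cv = (5/2)R = 20.8 J/(mol·K).
ΔU = 0.610×20.8×(753−344) = 5190 J.

5190 J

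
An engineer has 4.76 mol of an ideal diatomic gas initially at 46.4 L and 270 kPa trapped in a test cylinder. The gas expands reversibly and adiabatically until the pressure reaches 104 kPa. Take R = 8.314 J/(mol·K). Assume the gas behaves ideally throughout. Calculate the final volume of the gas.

91.7 L

T₁ = P₁V₁/(nR) = 270×46.4/(4.76×8.314) = 317 K.
Adiabatic: T₂/T₁ = (P₂/P₁)^((γ−1)/γ) ⇒ T₂ = 317×(0.385)^0.286 = 241 K; V₂ = 91.7 L.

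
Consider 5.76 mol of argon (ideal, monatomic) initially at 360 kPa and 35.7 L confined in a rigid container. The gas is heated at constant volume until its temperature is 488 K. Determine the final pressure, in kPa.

T₁ = P₁V₁/(nR) = 360×35.7/(5.76×8.314) = 268 K.
Isochoric: V stays 35.7 L; P/T = const ⇒ T₂ = 488 K, P₂ = 655 kPa.

655 kPa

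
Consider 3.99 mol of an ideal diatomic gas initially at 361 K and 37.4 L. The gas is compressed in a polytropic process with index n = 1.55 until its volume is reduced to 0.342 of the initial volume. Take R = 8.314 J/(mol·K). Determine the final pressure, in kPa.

P₁ = nRT₁/V₁ = 3.99×8.314×361/37.4 = 320 kPa.
Polytropic n=1.55: T₂ = T₁(V₁/V₂)^(n−1) = 361×(2.92)^0.55 = 651 K; P₂ = P₁(V₁/V₂)^n = 1690 kPa.

1690 kPa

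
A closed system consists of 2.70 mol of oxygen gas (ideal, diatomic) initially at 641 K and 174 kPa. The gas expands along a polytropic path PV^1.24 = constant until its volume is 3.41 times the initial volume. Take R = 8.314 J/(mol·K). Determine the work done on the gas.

-15300 J

V₁ = nRT₁/P₁ = 2.70×8.314×641/174 = 82.7 L.
Polytropic n=1.24: T₂ = T₁(V₁/V₂)^(n−1) = 641×(0.293)^0.24 = 478 K; P₂ = P₁(V₁/V₂)^n = 38.0 kPa.
W = (P₁V₁−P₂V₂)/(n−1) = (174×82.7−38.0×282)/0.24 = 15300 J.
Work done on the gas = −W_by = -15300 J.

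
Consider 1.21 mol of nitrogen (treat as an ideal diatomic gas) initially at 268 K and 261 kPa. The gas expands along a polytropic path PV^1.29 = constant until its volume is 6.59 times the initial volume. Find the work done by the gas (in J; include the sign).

3920 J

V₁ = nRT₁/P₁ = 1.21×8.314×268/261 = 10.3 L.
Polytropic n=1.29: T₂ = T₁(V₁/V₂)^(n−1) = 268×(0.152)^0.29 = 155 K; P₂ = P₁(V₁/V₂)^n = 22.9 kPa.
W = (P₁V₁−P₂V₂)/(n−1) = (261×10.3−22.9×68.1)/0.29 = 3920 J.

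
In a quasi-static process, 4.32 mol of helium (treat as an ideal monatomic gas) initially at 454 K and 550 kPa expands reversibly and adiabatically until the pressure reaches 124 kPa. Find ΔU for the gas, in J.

V₁ = nRT₁/P₁ = 4.32×8.314×454/550 = 29.6 L.
Adiabatic: T₂/T₁ = (P₂/P₁)^((γ−1)/γ) ⇒ T₂ = 454×(0.225)^0.400 = 250 K; V₂ = 72.5 L.
For an ideal gas ΔU = nCvΔT with Cv = (3/2)R = 12.5 J/(mol·K).
ΔU = 4.32×12.5×(250−454) = -11000 J.

-11000 J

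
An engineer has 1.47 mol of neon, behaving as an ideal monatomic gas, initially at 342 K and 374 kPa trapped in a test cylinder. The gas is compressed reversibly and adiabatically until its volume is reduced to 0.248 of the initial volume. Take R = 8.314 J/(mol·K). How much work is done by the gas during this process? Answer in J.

V₁ = nRT₁/P₁ = 1.47×8.314×342/374 = 11.2 L.
Adiabatic: TV^(γ−1) = const ⇒ T₂ = 342×(4.03)^0.667 = 866 K; PV^γ = const ⇒ P₂ = 3820 kPa.
ΔU = nCvΔT = 1.47×12.5×(866−342) = 9610 J.
Q = 0 for an adiabatic process, so W = −ΔU = -9610 J.

-9610 J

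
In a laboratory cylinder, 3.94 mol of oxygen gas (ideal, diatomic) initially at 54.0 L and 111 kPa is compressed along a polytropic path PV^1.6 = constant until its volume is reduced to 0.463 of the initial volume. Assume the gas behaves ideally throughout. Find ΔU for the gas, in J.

T₁ = P₁V₁/(nR) = 111×54.0/(3.94×8.314) = 183 K.
Polytropic n=1.6: T₂ = T₁(V₁/V₂)^(n−1) = 183×(2.16)^0.60 = 290 K; P₂ = P₁(V₁/V₂)^n = 381 kPa.
For an ideal gas ΔU = nCvΔT with Cv = (5/2)R = 20.8 J/(mol·K).
ΔU = 3.94×20.8×(290−183) = 8800 J.

8800 J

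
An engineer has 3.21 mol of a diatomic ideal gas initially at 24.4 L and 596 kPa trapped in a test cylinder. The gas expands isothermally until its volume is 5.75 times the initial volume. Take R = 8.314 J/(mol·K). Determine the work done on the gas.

T₁ = P₁V₁/(nR) = 596×24.4/(3.21×8.314) = 545 K.
Isothermal: T stays 545 K; PV = const ⇒ V₂ = 140 L, P₂ = 104 kPa.
W = nRT ln(V₂/V₁) = 3.21×8.314×545×ln(5.75) = 25400 J.
Work done on the gas = −W_by = -25400 J.

-25400 J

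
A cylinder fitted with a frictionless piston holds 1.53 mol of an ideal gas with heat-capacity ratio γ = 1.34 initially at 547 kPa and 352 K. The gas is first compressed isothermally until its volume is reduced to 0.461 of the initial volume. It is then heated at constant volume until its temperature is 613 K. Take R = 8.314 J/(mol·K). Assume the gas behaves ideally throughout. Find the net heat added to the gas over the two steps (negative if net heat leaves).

6300 J

V₁ = nRT₁/P₁ = 1.53×8.314×352/547 = 8.19 L.
Step 1 — Isothermal: T stays 352 K; PV = const ⇒ V₂ = 3.77 L, P₂ = 1190 kPa.
ΔU = 0 (ideal gas, T constant).
W = nRT ln(V₂/V₁) = 1.53×8.314×352×ln(0.461) = -3470 J.
Q = ΔU + W = -3470 J.
State after step 1: P = 1190 kPa, V = 3.77 L, T = 352 K.
Step 2 — Isochoric: V stays 3.77 L; P/T = const ⇒ T₂ = 613 K, P₂ = 2070 kPa.
W = 0 (no volume change).
ΔU = nCvΔT = 1.53×24.5×(613−352) = 9760 J.
Q = ΔU = 9760 J.
Net over both steps: W = -3470 J, Q = 6300 J, ΔU = 9760 J.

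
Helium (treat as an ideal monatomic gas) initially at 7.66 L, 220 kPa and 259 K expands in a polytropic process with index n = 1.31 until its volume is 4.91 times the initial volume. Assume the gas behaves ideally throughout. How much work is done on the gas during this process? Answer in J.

-2120 J

n = P₁V₁/(RT₁) = 220×7.66/(8.314×259) = 0.783 mol.
Polytropic n=1.31: T₂ = T₁(V₁/V₂)^(n−1) = 259×(0.204)^0.31 = 158 K; P₂ = P₁(V₁/V₂)^n = 27.4 kPa.
W = (P₁V₁−P₂V₂)/(n−1) = (220×7.66−27.4×37.6)/0.31 = 2120 J.
Work done on the gas = −W_by = -2120 J.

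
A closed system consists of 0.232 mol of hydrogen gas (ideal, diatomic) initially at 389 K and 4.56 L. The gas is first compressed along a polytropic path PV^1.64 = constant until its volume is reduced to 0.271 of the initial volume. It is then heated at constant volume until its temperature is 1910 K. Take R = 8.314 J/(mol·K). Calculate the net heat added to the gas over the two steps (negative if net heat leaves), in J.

P₁ = nRT₁/V₁ = 0.232×8.314×389/4.56 = 165 kPa.
Step 1 — Polytropic n=1.64: T₂ = T₁(V₁/V₂)^(n−1) = 389×(3.69)^0.64 = 897 K; P₂ = P₁(V₁/V₂)^n = 1400 kPa.
W = (P₁V₁−P₂V₂)/(n−1) = (165×4.56−1400×1.24)/0.64 = -1530 J.
ΔU = nCvΔT = 0.232×20.8×(897−389) = 2450 J.
Q = ΔU + W = 919 J.
State after step 1: P = 1400 kPa, V = 1.24 L, T = 897 K.
Step 2 — Isochoric: V stays 1.24 L; P/T = const ⇒ T₂ = 1910 K, P₂ = 2980 kPa.
W = 0 (no volume change).
ΔU = nCvΔT = 0.232×20.8×(1910−897) = 4880 J.
Q = ΔU = 4880 J.
Net over both steps: W = -1530 J, Q = 5800 J, ΔU = 7330 J.

5800 J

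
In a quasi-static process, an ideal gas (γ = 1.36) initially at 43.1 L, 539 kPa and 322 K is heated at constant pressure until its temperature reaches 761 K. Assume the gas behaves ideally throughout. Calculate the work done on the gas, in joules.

-31700 J

n = P₁V₁/(RT₁) = 539×43.1/(8.314×322) = 8.68 mol.
Isobaric: P stays 539 kPa; V/T = const ⇒ T₂ = 761 K, V₂ = 102 L.
W = PΔV = 539×(102−43.1) kPa·L = 31700 J.
Work done on the gas = −W_by = -31700 J.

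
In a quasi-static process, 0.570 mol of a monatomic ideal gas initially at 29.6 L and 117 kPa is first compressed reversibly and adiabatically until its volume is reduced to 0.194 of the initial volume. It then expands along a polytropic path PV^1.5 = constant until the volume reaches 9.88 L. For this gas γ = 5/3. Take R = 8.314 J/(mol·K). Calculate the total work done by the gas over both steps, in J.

-5400 J

T₁ = P₁V₁/(nR) = 117×29.6/(0.570×8.314) = 731 K.
Step 1 — Adiabatic: TV^(γ−1) = const ⇒ T₂ = 731×(5.15)^0.667 = 2180 K; PV^γ = const ⇒ P₂ = 1800 kPa.
ΔU = nCvΔT = 0.570×12.5×(2180−731) = 10300 J.
Q = 0 for an adiabatic process, so W = −ΔU = -10300 J.
State after step 1: P = 1800 kPa, V = 5.74 L, T = 2180 K.
Step 2 — Polytropic n=1.5: T₂ = T₁(V₁/V₂)^(n−1) = 2180×(0.581)^0.50 = 1660 K; P₂ = P₁(V₁/V₂)^n = 797 kPa.
W = (P₁V₁−P₂V₂)/(n−1) = (1800×5.74−797×9.88)/0.50 = 4910 J.
ΔU = nCvΔT = 0.570×12.5×(1660−2180) = -3680 J.
Q = ΔU + W = 1230 J.
Net over both steps: W = -5400 J, Q = 1230 J, ΔU = 6620 J.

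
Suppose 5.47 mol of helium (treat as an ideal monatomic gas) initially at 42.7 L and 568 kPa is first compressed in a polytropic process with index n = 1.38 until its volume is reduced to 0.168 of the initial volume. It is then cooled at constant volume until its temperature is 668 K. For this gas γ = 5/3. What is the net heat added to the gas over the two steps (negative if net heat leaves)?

-52700 J

T₁ = P₁V₁/(nR) = 568×42.7/(5.47×8.314) = 533 K.
Step 1 — Polytropic n=1.38: T₂ = T₁(V₁/V₂)^(n−1) = 533×(5.95)^0.38 = 1050 K; P₂ = P₁(V₁/V₂)^n = 6660 kPa.
W = (P₁V₁−P₂V₂)/(n−1) = (568×42.7−6660×7.17)/0.38 = -61900 J.
ΔU = nCvΔT = 5.47×12.5×(1050−533) = 35300 J.
Q = ΔU + W = -26600 J.
State after step 1: P = 6660 kPa, V = 7.17 L, T = 1050 K.
Step 2 — Isochoric: V stays 7.17 L; P/T = const ⇒ T₂ = 668 K, P₂ = 4230 kPa.
W = 0 (no volume change).
ΔU = nCvΔT = 5.47×12.5×(668−1050) = -26100 J.
Q = ΔU = -26100 J.
Net over both steps: W = -61900 J, Q = -52700 J, ΔU = 9190 J.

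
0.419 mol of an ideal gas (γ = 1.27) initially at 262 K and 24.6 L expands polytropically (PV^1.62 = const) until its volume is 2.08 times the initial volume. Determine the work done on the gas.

-537 J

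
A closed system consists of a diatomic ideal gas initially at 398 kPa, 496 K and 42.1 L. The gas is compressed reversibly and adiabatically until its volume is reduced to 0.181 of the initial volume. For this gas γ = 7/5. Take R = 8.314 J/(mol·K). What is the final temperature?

983 K

Adiabatic: TV^(γ−1) = const ⇒ T₂ = 496×(5.52)^0.400 = 983 K; PV^γ = const ⇒ P₂ = 4360 kPa.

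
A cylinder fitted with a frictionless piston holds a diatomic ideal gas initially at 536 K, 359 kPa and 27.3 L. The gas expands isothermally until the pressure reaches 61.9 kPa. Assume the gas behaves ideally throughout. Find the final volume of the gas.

Isothermal: T stays 536 K; PV = const ⇒ V₂ = 158 L, P₂ = 61.9 kPa.

158 L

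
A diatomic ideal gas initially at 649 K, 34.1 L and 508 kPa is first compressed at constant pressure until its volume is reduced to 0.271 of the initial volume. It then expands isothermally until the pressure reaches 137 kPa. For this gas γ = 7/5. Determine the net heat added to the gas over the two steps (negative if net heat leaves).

n = P₁V₁/(RT₁) = 508×34.1/(8.314×649) = 3.21 mol.
Step 1 — Isobaric: P stays 508 kPa; V/T = const ⇒ T₂ = 176 K, V₂ = 9.24 L.
W = PΔV = 508×(9.24−34.1) kPa·L = -12600 J.
ΔU = nCvΔT = 3.21×20.8×(176−649) = -31600 J.
Q = ΔU + W = nCpΔT = -44200 J.
State after step 1: P = 508 kPa, V = 9.24 L, T = 176 K.
Step 2 — Isothermal: T stays 176 K; PV = const ⇒ V₂ = 34.3 L, P₂ = 137 kPa.
ΔU = 0 (ideal gas, T constant).
W = nRT ln(V₂/V₁) = 3.21×8.314×176×ln(3.71) = 6150 J.
Q = ΔU + W = 6150 J.
Net over both steps: W = -6480 J, Q = -38000 J, ΔU = -31600 J.

-38000 J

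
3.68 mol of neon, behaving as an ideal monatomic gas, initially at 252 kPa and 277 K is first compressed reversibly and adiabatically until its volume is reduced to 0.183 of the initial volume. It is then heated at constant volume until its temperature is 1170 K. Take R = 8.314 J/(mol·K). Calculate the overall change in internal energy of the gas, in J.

V₁ = nRT₁/P₁ = 3.68×8.314×277/252 = 33.6 L.
Step 1 — Adiabatic: TV^(γ−1) = const ⇒ T₂ = 277×(5.46)^0.667 = 859 K; PV^γ = const ⇒ P₂ = 4270 kPa.
ΔU = nCvΔT = 3.68×12.5×(859−277) = 26700 J.
Q = 0 for an adiabatic process, so W = −ΔU = -26700 J.
State after step 1: P = 4270 kPa, V = 6.15 L, T = 859 K.
Step 2 — Isochoric: V stays 6.15 L; P/T = const ⇒ T₂ = 1170 K, P₂ = 5820 kPa.
W = 0 (no volume change).
ΔU = nCvΔT = 3.68×12.5×(1170−859) = 14300 J.
Q = ΔU = 14300 J.
Net over both steps: W = -26700 J, Q = 14300 J, ΔU = 41000 J.

41000 J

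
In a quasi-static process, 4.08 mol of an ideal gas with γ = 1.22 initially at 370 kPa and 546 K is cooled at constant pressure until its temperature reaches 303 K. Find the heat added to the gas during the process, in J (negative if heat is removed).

-45700 J

V₁ = nRT₁/P₁ = 4.08×8.314×546/370 = 50.1 L.
Isobaric: P stays 370 kPa; V/T = const ⇒ T₂ = 303 K, V₂ = 27.8 L.
W = PΔV = 370×(27.8−50.1) kPa·L = -8240 J.
ΔU = nCvΔT = 4.08×37.8×(303−546) = -37500 J.
Q = ΔU + W = nCpΔT = -45700 J.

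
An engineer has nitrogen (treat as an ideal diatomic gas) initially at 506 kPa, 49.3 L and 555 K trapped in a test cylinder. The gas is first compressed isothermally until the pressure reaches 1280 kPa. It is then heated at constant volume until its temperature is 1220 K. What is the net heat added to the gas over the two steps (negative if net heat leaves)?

51600 J

n = P₁V₁/(RT₁) = 506×49.3/(8.314×555) = 5.41 mol.
Step 1 — Isothermal: T stays 555 K; PV = const ⇒ V₂ = 19.5 L, P₂ = 1280 kPa.
ΔU = 0 (ideal gas, T constant).
W = nRT ln(V₂/V₁) = 5.41×8.314×555×ln(0.395) = -23200 J.
Q = ΔU + W = -23200 J.
State after step 1: P = 1280 kPa, V = 19.5 L, T = 555 K.
Step 2 — Isochoric: V stays 19.5 L; P/T = const ⇒ T₂ = 1220 K, P₂ = 2810 kPa.
W = 0 (no volume change).
ΔU = nCvΔT = 5.41×20.8×(1220−555) = 74700 J.
Q = ΔU = 74700 J.
Net over both steps: W = -23200 J, Q = 51600 J, ΔU = 74700 J.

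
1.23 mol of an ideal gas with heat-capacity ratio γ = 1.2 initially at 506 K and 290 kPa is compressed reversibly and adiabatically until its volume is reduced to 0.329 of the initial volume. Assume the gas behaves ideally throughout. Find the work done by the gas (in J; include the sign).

-6440 J

V₁ = nRT₁/P₁ = 1.23×8.314×506/290 = 17.8 L.
Adiabatic: TV^(γ−1) = const ⇒ T₂ = 506×(3.04)^0.200 = 632 K; PV^γ = const ⇒ P₂ = 1100 kPa.
ΔU = nCvΔT = 1.23×41.6×(632−506) = 6440 J.
Q = 0 for an adiabatic process, so W = −ΔU = -6440 J.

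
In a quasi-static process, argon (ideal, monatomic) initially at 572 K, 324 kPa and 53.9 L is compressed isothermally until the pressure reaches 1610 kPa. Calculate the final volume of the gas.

10.8 L

Isothermal: T stays 572 K; PV = const ⇒ V₂ = 10.8 L, P₂ = 1610 kPa.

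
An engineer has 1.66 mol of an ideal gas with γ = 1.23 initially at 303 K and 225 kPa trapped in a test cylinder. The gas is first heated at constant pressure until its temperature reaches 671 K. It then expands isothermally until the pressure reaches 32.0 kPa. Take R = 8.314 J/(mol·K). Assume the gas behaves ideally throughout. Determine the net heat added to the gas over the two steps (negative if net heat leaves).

45200 J

V₁ = nRT₁/P₁ = 1.66×8.314×303/225 = 18.6 L.
Step 1 — Isobaric: P stays 225 kPa; V/T = const ⇒ T₂ = 671 K, V₂ = 41.2 L.
W = PΔV = 225×(41.2−18.6) kPa·L = 5080 J.
ΔU = nCvΔT = 1.66×36.1×(671−303) = 22100 J.
Q = ΔU + W = nCpΔT = 27200 J.
State after step 1: P = 225 kPa, V = 41.2 L, T = 671 K.
Step 2 — Isothermal: T stays 671 K; PV = const ⇒ V₂ = 289 L, P₂ = 32.0 kPa.
ΔU = 0 (ideal gas, T constant).
W = nRT ln(V₂/V₁) = 1.66×8.314×671×ln(7.03) = 18100 J.
Q = ΔU + W = 18100 J.
Net over both steps: W = 23100 J, Q = 45200 J, ΔU = 22100 J.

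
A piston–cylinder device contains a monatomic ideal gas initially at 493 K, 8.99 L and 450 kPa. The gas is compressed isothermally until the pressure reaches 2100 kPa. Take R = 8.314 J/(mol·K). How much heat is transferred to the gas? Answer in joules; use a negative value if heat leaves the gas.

-6230 J

n = P₁V₁/(RT₁) = 450×8.99/(8.314×493) = 0.987 mol.
Isothermal: T stays 493 K; PV = const ⇒ V₂ = 1.93 L, P₂ = 2100 kPa.
ΔU = 0 (ideal gas, T constant).
W = nRT ln(V₂/V₁) = 0.987×8.314×493×ln(0.214) = -6230 J.
Q = ΔU + W = -6230 J.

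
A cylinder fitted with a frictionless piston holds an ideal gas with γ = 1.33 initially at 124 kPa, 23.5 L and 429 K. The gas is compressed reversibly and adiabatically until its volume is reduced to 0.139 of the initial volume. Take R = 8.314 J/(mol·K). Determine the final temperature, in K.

823 K

Adiabatic: TV^(γ−1) = const ⇒ T₂ = 429×(7.19)^0.330 = 823 K; PV^γ = const ⇒ P₂ = 1710 kPa.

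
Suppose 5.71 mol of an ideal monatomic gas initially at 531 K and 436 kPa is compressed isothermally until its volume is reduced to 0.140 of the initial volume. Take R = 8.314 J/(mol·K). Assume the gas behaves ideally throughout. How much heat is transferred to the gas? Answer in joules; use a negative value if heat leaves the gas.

-49600 J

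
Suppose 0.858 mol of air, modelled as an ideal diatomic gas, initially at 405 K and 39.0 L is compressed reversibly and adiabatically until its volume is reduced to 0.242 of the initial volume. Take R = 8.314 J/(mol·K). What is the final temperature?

714 K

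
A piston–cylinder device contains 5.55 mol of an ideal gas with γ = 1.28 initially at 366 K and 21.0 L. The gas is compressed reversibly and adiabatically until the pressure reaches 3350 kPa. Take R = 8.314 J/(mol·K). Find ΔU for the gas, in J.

22100 J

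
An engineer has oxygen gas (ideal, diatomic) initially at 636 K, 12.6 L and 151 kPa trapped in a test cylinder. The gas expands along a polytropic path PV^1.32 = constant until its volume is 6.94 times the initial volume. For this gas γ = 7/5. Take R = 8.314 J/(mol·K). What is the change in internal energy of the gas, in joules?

n = P₁V₁/(RT₁) = 151×12.6/(8.314×636) = 0.360 mol.
Polytropic n=1.32: T₂ = T₁(V₁/V₂)^(n−1) = 636×(0.144)^0.32 = 342 K; P₂ = P₁(V₁/V₂)^n = 11.7 kPa.
For an ideal gas ΔU = nCvΔT with Cv = (5/2)R = 20.8 J/(mol·K).
ΔU = 0.360×20.8×(342−636) = -2200 J.

-2200 J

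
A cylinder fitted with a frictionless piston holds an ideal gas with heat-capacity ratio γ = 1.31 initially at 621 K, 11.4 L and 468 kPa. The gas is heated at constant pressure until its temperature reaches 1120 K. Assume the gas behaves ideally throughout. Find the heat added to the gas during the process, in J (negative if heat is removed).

18100 J

n = P₁V₁/(RT₁) = 468×11.4/(8.314×621) = 1.03 mol.
Isobaric: P stays 468 kPa; V/T = const ⇒ T₂ = 1120 K, V₂ = 20.6 L.
W = PΔV = 468×(20.6−11.4) kPa·L = 4290 J.
ΔU = nCvΔT = 1.03×26.8×(1120−621) = 13800 J.
Q = ΔU + W = nCpΔT = 18100 J.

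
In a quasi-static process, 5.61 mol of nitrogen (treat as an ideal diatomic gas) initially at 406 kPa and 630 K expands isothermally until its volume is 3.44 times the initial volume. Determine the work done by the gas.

V₁ = nRT₁/P₁ = 5.61×8.314×630/406 = 72.4 L.
Isothermal: T stays 630 K; PV = const ⇒ V₂ = 249 L, P₂ = 118 kPa.
W = nRT ln(V₂/V₁) = 5.61×8.314×630×ln(3.44) = 36300 J.

36300 J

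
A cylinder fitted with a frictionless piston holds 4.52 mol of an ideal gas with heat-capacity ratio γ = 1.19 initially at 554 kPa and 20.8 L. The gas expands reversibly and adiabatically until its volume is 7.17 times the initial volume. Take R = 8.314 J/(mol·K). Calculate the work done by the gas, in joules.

18900 J

T₁ = P₁V₁/(nR) = 554×20.8/(4.52×8.314) = 307 K.
Adiabatic: TV^(γ−1) = const ⇒ T₂ = 307×(0.139)^0.190 = 211 K; PV^γ = const ⇒ P₂ = 53.1 kPa.
ΔU = nCvΔT = 4.52×43.8×(211−307) = -18900 J.
Q = 0 for an adiabatic process, so W = −ΔU = 18900 J.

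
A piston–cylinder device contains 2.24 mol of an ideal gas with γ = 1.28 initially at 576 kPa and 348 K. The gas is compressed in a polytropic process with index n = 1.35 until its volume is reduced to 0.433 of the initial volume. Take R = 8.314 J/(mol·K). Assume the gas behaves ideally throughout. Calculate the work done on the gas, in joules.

V₁ = nRT₁/P₁ = 2.24×8.314×348/576 = 11.3 L.
Polytropic n=1.35: T₂ = T₁(V₁/V₂)^(n−1) = 348×(2.31)^0.35 = 466 K; P₂ = P₁(V₁/V₂)^n = 1780 kPa.
W = (P₁V₁−P₂V₂)/(n−1) = (576×11.3−1780×4.87)/0.35 = -6300 J.
Work done on the gas = −W_by = 6300 J.

6300 J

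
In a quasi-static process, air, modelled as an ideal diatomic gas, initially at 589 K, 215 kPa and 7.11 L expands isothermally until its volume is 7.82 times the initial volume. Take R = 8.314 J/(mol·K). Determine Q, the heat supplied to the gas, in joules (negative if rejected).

3140 J

n = P₁V₁/(RT₁) = 215×7.11/(8.314×589) = 0.312 mol.
Isothermal: T stays 589 K; PV = const ⇒ V₂ = 55.6 L, P₂ = 27.5 kPa.
ΔU = 0 (ideal gas, T constant).
W = nRT ln(V₂/V₁) = 0.312×8.314×589×ln(7.82) = 3140 J.
Q = ΔU + W = 3140 J.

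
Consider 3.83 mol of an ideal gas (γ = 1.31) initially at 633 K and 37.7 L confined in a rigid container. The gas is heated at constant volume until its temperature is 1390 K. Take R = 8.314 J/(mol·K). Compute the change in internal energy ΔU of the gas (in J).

77800 J

P₁ = nRT₁/V₁ = 3.83×8.314×633/37.7 = 535 kPa.
Isochoric: V stays 37.7 L; P/T = const ⇒ T₂ = 1390 K, P₂ = 1170 kPa.
For an ideal gas ΔU = nCvΔT with Cv = R/(γ−1) = 26.8 J/(mol·K).
ΔU = 3.83×26.8×(1390−633) = 77800 J.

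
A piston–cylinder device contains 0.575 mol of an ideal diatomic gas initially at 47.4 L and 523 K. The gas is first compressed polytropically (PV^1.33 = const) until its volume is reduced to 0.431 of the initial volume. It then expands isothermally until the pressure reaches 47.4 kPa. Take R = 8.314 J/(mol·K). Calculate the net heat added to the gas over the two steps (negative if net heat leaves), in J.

P₁ = nRT₁/V₁ = 0.575×8.314×523/47.4 = 52.7 kPa.
Step 1 — Polytropic n=1.33: T₂ = T₁(V₁/V₂)^(n−1) = 523×(2.32)^0.33 = 690 K; P₂ = P₁(V₁/V₂)^n = 162 kPa.
W = (P₁V₁−P₂V₂)/(n−1) = (52.7×47.4−162×20.4)/0.33 = -2430 J.
ΔU = nCvΔT = 0.575×20.8×(690−523) = 2000 J.
Q = ΔU + W = -424 J.
State after step 1: P = 162 kPa, V = 20.4 L, T = 690 K.
Step 2 — Isothermal: T stays 690 K; PV = const ⇒ V₂ = 69.6 L, P₂ = 47.4 kPa.
ΔU = 0 (ideal gas, T constant).
W = nRT ln(V₂/V₁) = 0.575×8.314×690×ln(3.41) = 4050 J.
Q = ΔU + W = 4050 J.
Net over both steps: W = 1620 J, Q = 3620 J, ΔU = 2000 J.

3620 J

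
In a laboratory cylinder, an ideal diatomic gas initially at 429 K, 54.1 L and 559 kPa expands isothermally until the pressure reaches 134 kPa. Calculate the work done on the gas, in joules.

n = P₁V₁/(RT₁) = 559×54.1/(8.314×429) = 8.48 mol.
Isothermal: T stays 429 K; PV = const ⇒ V₂ = 226 L, P₂ = 134 kPa.
W = nRT ln(V₂/V₁) = 8.48×8.314×429×ln(4.17) = 43200 J.
Work done on the gas = −W_by = -43200 J.

-43200 J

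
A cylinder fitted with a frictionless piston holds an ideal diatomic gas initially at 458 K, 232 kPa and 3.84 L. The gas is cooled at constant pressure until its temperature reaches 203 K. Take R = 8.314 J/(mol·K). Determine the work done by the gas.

n = P₁V₁/(RT₁) = 232×3.84/(8.314×458) = 0.234 mol.
Isobaric: P stays 232 kPa; V/T = const ⇒ T₂ = 203 K, V₂ = 1.70 L.
W = PΔV = 232×(1.70−3.84) kPa·L = -496 J.

-496 J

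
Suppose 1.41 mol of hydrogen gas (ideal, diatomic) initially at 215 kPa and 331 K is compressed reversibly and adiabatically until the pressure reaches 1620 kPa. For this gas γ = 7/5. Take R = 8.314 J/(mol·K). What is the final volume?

4.27 L

V₁ = nRT₁/P₁ = 1.41×8.314×331/215 = 18.0 L.
Adiabatic: T₂/T₁ = (P₂/P₁)^((γ−1)/γ) ⇒ T₂ = 331×(7.53)^0.286 = 589 K; V₂ = 4.27 L.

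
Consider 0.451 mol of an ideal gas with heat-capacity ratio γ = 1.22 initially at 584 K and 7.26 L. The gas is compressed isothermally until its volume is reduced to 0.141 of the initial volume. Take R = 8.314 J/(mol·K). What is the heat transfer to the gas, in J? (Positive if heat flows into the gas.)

-4290 J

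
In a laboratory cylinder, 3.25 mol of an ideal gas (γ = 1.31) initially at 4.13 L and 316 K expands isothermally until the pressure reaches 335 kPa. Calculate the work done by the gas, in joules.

P₁ = nRT₁/V₁ = 3.25×8.314×316/4.13 = 2070 kPa.
Isothermal: T stays 316 K; PV = const ⇒ V₂ = 25.5 L, P₂ = 335 kPa.
W = nRT ln(V₂/V₁) = 3.25×8.314×316×ln(6.17) = 15500 J.

15500 J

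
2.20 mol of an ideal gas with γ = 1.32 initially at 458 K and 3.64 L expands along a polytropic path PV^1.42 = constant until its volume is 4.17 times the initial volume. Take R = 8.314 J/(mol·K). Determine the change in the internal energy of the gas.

-11800 J

P₁ = nRT₁/V₁ = 2.20×8.314×458/3.64 = 2300 kPa.
Polytropic n=1.42: T₂ = T₁(V₁/V₂)^(n−1) = 458×(0.240)^0.42 = 251 K; P₂ = P₁(V₁/V₂)^n = 303 kPa.
For an ideal gas ΔU = nCvΔT with Cv = R/(γ−1) = 26.0 J/(mol·K).
ΔU = 2.20×26.0×(251−458) = -11800 J.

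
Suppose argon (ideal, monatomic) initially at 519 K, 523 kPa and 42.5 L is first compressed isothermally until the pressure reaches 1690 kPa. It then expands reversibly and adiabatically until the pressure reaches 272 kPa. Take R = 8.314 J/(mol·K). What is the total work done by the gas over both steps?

-8790 J

n = P₁V₁/(RT₁) = 523×42.5/(8.314×519) = 5.15 mol.
Step 1 — Isothermal: T stays 519 K; PV = const ⇒ V₂ = 13.2 L, P₂ = 1690 kPa.
ΔU = 0 (ideal gas, T constant).
W = nRT ln(V₂/V₁) = 5.15×8.314×519×ln(0.309) = -26100 J.
Q = ΔU + W = -26100 J.
State after step 1: P = 1690 kPa, V = 13.2 L, T = 519 K.
Step 2 — Adiabatic: T₂/T₁ = (P₂/P₁)^((γ−1)/γ) ⇒ T₂ = 519×(0.161)^0.400 = 250 K; V₂ = 39.4 L.
ΔU = nCvΔT = 5.15×12.5×(250−519) = -17300 J.
Q = 0 for an adiabatic process, so W = −ΔU = 17300 J.
Net over both steps: W = -8790 J, Q = -26100 J, ΔU = -17300 J.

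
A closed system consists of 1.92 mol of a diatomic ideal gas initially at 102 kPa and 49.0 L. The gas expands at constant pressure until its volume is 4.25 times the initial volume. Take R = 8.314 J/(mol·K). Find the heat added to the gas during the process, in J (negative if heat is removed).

56900 J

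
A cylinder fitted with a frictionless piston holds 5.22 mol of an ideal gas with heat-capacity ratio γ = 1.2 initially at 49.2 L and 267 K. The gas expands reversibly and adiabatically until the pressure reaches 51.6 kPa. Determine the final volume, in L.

P₁ = nRT₁/V₁ = 5.22×8.314×267/49.2 = 236 kPa.
Adiabatic: T₂/T₁ = (P₂/P₁)^((γ−1)/γ) ⇒ T₂ = 267×(0.219)^0.167 = 207 K; V₂ = 174 L.

174 L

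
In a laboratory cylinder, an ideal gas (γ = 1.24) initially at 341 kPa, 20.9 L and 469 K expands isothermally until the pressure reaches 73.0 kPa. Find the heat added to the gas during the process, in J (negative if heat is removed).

11000 J

n = P₁V₁/(RT₁) = 341×20.9/(8.314×469) = 1.83 mol.
Isothermal: T stays 469 K; PV = const ⇒ V₂ = 97.6 L, P₂ = 73.0 kPa.
ΔU = 0 (ideal gas, T constant).
W = nRT ln(V₂/V₁) = 1.83×8.314×469×ln(4.67) = 11000 J.
Q = ΔU + W = 11000 J.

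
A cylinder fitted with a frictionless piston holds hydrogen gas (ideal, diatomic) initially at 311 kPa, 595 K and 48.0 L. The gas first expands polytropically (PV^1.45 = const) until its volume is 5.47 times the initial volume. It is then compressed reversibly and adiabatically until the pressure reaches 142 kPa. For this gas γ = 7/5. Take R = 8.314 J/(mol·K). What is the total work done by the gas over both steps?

7030 J

n = P₁V₁/(RT₁) = 311×48.0/(8.314×595) = 3.02 mol.
Step 1 — Polytropic n=1.45: T₂ = T₁(V₁/V₂)^(n−1) = 595×(0.183)^0.45 = 277 K; P₂ = P₁(V₁/V₂)^n = 26.5 kPa.
W = (P₁V₁−P₂V₂)/(n−1) = (311×48.0−26.5×263)/0.45 = 17700 J.
ΔU = nCvΔT = 3.02×20.8×(277−595) = -19900 J.
Q = ΔU + W = -2220 J.
State after step 1: P = 26.5 kPa, V = 263 L, T = 277 K.
Step 2 — Adiabatic: T₂/T₁ = (P₂/P₁)^((γ−1)/γ) ⇒ T₂ = 277×(5.37)^0.286 = 448 K; V₂ = 79.1 L.
ΔU = nCvΔT = 3.02×20.8×(448−277) = 10700 J.
Q = 0 for an adiabatic process, so W = −ΔU = -10700 J.
Net over both steps: W = 7030 J, Q = -2220 J, ΔU = -9250 J.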